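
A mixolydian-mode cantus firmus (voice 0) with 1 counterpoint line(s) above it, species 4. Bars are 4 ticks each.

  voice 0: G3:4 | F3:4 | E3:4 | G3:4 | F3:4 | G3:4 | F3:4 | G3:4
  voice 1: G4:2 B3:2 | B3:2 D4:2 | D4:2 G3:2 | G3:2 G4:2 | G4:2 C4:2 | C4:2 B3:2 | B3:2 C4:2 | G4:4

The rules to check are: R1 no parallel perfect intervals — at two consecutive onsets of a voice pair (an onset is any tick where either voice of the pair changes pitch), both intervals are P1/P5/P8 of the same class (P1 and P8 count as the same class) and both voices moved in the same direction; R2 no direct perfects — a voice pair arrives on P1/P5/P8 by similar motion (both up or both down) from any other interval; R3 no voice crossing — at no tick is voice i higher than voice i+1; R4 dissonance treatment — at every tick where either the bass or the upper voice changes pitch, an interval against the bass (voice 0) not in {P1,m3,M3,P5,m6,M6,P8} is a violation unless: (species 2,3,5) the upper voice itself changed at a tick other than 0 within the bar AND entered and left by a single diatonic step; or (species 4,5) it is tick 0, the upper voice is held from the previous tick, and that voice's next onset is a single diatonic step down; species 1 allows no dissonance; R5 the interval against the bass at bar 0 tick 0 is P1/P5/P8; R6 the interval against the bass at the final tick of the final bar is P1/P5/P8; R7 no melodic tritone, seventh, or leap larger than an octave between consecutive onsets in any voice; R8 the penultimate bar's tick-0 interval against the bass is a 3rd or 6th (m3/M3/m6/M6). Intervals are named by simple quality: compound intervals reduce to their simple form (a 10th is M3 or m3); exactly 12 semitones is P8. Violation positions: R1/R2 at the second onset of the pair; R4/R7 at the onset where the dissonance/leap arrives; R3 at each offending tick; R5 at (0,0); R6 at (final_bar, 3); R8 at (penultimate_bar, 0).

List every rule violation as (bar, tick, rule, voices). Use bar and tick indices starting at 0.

(1, 0, R4, (0, 1))
(2, 0, R4, (0, 1))
(4, 0, R4, (0, 1))
(6, 0, R4, (0, 1))
(6, 0, R8, (0, 1))
(7, 0, R2, (0, 1))

bar 0: v0=G3 v1=G4 downbeat P8
bar 1: v0=F3 v1=B3 downbeat TT
bar 2: v0=E3 v1=D4 downbeat m7
bar 3: v0=G3 v1=G3 downbeat P1
bar 4: v0=F3 v1=G4 downbeat M2
bar 5: v0=G3 v1=C4 downbeat P4
bar 6: v0=F3 v1=B3 downbeat TT
bar 7: v0=G3 v1=G4 downbeat P8
  -> R4 @ bar 1 tick 0 v(0, 1): F3/B3 TT untreated
  -> R4 @ bar 2 tick 0 v(0, 1): E3/D4 m7 untreated
  -> R4 @ bar 4 tick 0 v(0, 1): F3/G4 M2 untreated
  -> R4 @ bar 6 tick 0 v(0, 1): F3/B3 TT untreated
  -> R8 @ bar 6 tick 0 v(0, 1): penult TT not 3rd/6th
  -> R2 @ bar 7 tick 0 v(0, 1): F3/C4 P5 -> G3/G4 P8 similar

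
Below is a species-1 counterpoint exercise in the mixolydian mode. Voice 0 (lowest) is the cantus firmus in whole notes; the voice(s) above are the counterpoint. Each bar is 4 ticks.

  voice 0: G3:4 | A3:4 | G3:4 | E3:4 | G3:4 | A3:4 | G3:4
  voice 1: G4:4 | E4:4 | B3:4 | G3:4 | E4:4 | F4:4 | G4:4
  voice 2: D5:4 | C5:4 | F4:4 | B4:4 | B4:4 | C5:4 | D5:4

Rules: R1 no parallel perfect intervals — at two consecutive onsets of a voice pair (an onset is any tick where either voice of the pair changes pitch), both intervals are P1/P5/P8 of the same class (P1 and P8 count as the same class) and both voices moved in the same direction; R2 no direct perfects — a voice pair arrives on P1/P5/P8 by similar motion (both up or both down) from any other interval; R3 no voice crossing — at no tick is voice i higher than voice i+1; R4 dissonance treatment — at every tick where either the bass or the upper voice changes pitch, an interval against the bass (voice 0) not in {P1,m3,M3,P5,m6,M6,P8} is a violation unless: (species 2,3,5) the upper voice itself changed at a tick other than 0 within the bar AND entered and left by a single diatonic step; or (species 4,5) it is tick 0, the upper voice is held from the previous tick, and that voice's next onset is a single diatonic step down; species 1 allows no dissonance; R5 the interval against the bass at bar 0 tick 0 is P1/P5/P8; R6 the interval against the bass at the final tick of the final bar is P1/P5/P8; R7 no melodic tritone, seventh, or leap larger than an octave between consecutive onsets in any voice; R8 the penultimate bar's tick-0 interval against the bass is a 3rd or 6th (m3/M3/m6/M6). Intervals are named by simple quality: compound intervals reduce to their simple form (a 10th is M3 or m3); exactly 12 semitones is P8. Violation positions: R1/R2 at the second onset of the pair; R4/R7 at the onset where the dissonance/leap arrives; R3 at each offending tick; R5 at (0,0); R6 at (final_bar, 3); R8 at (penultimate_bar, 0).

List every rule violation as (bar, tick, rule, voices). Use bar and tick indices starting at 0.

(2, 0, R4, (0, 2))
(3, 0, R7, (2,))
(5, 0, R1, (1, 2))
(6, 0, R1, (1, 2))

bar 0: v0=G3 v1=G4 v2=D5 downbeat P5
bar 1: v0=A3 v1=E4 v2=C5 downbeat m3
bar 2: v0=G3 v1=B3 v2=F4 downbeat m7
bar 3: v0=E3 v1=G3 v2=B4 downbeat P5
bar 4: v0=G3 v1=E4 v2=B4 downbeat M3
bar 5: v0=A3 v1=F4 v2=C5 downbeat m3
bar 6: v0=G3 v1=G4 v2=D5 downbeat P5
  -> R4 @ bar 2 tick 0 v(0, 2): G3/F4 m7 untreated
  -> R7 @ bar 3 tick 0 v(2,): F4->B4 leap 6st
  -> R1 @ bar 5 tick 0 v(1, 2): E4/B4 P5 -> F4/C5 P5 similar
  -> R1 @ bar 6 tick 0 v(1, 2): F4/C5 P5 -> G4/D5 P5 similar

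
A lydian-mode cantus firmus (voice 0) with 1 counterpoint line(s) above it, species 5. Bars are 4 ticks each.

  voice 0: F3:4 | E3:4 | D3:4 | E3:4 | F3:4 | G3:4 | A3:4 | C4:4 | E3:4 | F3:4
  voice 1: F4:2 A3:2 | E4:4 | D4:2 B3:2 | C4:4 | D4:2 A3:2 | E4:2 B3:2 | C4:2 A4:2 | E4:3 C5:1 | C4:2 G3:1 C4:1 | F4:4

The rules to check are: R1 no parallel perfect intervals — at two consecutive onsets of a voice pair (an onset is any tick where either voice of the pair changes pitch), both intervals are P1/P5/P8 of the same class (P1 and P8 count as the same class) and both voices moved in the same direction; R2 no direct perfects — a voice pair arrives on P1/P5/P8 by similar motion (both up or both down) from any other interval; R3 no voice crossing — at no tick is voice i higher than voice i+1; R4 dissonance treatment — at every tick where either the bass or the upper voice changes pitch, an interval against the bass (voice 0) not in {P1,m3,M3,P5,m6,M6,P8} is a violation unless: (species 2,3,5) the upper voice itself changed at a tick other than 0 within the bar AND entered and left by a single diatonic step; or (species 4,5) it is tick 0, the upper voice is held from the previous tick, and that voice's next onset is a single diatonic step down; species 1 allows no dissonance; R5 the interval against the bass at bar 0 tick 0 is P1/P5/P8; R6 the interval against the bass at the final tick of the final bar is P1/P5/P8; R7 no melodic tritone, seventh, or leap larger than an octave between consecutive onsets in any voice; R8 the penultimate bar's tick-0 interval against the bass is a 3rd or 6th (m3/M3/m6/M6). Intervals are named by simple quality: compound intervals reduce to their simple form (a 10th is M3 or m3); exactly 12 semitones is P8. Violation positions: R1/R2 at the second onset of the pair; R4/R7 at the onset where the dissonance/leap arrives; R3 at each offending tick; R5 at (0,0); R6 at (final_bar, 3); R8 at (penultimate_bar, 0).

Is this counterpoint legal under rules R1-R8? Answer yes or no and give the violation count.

No (2 violations)

bar 0: v0=F3 v1=F4 (P8)
bar 1: v0=E3 v1=E4 (P8)
bar 2: v0=D3 v1=D4 (P8)
bar 3: v0=E3 v1=C4 (m6)
bar 4: v0=F3 v1=D4 (M6)
bar 5: v0=G3 v1=E4 (M6)
bar 6: v0=A3 v1=C4 (m3)
bar 7: v0=C4 v1=E4 (M3)
bar 8: v0=E3 v1=C4 (m6)
bar 9: v0=F3 v1=F4 (P8)
  R1 @ bar2.0: E3/E4 P8 -> D3/D4 P8 similar
  R2 @ bar9.0: E3/C4 m6 -> F3/F4 P8 similar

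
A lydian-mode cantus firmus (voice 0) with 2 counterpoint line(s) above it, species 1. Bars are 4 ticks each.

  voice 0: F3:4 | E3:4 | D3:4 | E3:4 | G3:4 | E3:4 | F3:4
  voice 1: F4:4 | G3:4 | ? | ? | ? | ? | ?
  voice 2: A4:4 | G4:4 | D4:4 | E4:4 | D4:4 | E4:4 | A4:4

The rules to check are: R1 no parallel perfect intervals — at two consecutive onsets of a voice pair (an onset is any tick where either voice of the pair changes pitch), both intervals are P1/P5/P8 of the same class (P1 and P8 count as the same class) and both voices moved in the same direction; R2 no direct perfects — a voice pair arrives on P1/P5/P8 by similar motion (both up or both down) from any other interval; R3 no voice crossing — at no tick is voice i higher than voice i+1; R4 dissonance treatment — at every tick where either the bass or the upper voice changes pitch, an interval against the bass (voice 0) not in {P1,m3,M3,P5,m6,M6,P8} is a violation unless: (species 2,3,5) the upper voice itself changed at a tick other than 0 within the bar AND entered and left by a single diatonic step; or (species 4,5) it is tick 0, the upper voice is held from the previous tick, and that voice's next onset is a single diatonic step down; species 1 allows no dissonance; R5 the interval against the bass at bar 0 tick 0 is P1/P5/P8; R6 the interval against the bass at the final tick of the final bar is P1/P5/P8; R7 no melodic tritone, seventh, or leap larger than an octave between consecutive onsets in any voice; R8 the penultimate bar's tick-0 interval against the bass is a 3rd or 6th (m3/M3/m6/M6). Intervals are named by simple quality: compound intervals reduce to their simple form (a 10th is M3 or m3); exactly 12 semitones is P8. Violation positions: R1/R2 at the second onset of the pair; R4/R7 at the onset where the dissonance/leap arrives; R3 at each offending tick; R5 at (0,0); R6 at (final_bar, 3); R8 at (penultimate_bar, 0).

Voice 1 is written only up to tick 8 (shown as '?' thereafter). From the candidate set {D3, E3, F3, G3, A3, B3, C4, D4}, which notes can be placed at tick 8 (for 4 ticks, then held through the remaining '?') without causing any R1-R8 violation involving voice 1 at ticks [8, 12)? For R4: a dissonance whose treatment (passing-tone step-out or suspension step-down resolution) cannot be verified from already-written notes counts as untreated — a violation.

D3: violates R1,R2
E3: violates R4
F3: legal
G3: violates R4
A3: legal
B3: legal
C4: violates R4
D4: legal

{A3, B3, D4, F3}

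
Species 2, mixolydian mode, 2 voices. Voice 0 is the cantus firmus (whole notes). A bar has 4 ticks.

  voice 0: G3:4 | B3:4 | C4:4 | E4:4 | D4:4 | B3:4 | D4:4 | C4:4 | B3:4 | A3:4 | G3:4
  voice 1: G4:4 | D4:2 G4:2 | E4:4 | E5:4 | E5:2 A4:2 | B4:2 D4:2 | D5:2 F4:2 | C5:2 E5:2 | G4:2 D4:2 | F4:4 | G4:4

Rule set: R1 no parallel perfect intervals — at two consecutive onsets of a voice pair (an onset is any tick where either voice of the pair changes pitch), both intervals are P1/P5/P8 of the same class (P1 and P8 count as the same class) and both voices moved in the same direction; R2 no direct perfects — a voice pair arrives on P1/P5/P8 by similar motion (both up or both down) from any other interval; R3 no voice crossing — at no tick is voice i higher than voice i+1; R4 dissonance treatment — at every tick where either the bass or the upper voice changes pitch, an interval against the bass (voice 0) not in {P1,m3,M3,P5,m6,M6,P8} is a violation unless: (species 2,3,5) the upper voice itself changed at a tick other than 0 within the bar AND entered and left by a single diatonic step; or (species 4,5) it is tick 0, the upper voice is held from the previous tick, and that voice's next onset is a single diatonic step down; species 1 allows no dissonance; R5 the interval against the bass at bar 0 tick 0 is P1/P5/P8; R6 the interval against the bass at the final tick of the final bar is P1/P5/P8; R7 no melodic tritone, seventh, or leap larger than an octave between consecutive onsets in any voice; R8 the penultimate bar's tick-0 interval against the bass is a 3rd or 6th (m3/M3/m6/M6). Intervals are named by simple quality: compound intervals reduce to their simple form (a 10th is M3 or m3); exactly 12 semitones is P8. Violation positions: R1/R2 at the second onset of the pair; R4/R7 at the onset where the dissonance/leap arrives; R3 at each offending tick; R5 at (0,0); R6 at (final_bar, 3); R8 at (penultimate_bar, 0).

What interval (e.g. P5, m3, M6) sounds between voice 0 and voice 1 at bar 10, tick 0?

voice 0=G3 voice 1=G4 -> P8

P8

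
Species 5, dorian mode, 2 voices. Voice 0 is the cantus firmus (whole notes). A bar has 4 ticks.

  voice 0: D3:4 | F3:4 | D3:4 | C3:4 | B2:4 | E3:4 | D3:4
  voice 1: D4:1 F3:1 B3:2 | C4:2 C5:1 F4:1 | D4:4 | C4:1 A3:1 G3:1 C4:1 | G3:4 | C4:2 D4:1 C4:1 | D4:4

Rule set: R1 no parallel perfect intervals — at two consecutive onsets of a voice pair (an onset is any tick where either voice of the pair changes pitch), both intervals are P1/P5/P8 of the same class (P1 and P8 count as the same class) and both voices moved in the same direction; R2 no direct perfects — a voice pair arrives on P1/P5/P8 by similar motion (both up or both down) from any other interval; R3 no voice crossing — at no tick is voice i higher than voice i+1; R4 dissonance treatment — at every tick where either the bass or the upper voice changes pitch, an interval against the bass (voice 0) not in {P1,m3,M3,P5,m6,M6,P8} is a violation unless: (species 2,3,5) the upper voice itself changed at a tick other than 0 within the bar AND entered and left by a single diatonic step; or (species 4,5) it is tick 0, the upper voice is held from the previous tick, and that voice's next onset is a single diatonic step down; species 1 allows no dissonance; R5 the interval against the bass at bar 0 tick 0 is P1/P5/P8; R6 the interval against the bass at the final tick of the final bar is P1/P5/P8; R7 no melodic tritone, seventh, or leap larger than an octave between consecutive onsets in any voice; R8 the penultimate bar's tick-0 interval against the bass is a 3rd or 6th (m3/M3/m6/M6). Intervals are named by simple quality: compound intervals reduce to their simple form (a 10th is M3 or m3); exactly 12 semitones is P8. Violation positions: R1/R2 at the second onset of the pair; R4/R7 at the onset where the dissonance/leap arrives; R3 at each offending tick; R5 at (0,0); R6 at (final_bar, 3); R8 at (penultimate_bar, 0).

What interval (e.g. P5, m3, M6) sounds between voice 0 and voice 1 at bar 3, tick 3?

voice 0=C3 voice 1=C4 -> P8

P8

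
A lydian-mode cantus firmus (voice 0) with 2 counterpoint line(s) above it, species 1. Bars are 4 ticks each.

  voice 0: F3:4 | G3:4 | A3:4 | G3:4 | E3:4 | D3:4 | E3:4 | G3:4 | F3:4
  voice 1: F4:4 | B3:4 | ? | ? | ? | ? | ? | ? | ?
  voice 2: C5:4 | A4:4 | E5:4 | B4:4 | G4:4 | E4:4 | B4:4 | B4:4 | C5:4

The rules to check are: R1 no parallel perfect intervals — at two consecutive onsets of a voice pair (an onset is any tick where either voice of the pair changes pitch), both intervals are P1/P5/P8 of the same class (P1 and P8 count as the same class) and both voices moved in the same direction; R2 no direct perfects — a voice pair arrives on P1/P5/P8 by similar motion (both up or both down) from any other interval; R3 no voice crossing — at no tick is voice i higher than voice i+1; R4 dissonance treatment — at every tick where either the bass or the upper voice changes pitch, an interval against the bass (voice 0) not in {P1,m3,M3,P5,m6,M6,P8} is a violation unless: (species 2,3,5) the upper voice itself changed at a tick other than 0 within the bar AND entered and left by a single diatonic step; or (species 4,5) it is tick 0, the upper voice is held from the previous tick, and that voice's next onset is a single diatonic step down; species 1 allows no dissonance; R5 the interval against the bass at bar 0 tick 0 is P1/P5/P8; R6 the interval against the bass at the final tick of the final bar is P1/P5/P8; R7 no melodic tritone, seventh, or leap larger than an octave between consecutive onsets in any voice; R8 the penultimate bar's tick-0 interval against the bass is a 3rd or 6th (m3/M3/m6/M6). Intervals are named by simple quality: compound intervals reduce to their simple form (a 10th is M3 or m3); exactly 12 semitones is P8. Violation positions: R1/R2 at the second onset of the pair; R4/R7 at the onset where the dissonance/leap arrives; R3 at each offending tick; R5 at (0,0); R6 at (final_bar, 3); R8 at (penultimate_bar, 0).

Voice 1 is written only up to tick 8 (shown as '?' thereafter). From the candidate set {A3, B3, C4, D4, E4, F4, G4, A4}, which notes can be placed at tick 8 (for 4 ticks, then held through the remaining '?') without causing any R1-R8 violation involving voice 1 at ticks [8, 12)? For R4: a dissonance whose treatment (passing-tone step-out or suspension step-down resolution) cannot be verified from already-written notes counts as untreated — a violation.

A3: legal
B3: violates R4
C4: legal
D4: violates R4
E4: violates R2
F4: violates R7
G4: violates R4
A4: violates R2,R7

{A3, C4}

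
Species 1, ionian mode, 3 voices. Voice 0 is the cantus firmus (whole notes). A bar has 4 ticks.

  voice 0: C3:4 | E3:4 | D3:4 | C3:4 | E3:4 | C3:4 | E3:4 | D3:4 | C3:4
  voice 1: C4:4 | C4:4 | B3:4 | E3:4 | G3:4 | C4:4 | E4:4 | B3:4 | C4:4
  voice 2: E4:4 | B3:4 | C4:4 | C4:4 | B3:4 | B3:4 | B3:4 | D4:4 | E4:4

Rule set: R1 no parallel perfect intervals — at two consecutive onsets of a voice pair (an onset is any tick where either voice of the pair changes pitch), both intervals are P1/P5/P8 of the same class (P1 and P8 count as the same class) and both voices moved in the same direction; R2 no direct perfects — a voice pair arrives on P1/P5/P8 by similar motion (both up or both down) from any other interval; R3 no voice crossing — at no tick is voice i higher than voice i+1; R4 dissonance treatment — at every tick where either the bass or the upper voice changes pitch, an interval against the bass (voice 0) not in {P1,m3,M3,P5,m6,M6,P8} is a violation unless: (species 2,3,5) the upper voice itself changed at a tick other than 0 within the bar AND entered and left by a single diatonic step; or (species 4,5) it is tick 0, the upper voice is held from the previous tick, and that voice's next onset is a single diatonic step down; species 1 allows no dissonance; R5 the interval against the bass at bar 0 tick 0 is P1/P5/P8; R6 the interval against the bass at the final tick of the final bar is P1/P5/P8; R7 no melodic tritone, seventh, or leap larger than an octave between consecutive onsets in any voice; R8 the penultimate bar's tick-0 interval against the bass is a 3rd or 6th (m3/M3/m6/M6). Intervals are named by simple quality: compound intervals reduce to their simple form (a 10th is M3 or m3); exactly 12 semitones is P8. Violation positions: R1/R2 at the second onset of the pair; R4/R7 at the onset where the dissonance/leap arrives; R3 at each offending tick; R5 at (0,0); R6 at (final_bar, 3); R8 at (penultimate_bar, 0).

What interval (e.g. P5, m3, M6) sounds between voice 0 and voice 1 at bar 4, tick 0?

m3

voice 0=E3 voice 1=G3 -> m3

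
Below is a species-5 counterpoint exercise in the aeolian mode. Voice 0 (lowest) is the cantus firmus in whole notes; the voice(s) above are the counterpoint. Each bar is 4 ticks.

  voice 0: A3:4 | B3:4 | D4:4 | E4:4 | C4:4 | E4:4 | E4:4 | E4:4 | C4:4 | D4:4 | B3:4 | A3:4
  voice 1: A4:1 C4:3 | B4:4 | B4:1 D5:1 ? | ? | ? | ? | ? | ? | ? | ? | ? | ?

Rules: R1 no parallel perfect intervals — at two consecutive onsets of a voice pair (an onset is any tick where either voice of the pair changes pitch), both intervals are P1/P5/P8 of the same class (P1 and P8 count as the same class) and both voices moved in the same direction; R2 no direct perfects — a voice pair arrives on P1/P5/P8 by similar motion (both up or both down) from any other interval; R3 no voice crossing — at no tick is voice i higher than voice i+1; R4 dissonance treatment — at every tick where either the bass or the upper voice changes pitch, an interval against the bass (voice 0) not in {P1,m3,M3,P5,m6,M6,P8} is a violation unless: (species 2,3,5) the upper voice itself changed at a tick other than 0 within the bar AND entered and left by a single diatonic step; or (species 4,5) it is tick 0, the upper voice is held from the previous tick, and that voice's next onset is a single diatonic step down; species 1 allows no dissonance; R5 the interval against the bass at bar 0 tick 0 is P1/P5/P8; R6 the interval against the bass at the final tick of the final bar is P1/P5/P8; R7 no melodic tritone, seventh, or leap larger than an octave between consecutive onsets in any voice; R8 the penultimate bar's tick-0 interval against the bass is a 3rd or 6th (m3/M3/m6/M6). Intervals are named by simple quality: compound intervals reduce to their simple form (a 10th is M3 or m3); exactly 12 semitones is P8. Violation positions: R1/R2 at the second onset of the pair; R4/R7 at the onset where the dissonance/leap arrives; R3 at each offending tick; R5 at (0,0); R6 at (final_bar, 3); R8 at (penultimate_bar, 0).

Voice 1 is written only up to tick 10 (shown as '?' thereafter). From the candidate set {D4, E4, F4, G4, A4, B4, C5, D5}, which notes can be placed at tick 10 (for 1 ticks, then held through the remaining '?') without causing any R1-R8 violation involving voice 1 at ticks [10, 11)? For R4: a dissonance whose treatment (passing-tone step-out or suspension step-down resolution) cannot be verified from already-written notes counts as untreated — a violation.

{A4, B4, D4, D5, F4}

D4: legal
E4: violates R4,R7
F4: legal
G4: violates R4
A4: legal
B4: legal
C5: violates R4
D5: legal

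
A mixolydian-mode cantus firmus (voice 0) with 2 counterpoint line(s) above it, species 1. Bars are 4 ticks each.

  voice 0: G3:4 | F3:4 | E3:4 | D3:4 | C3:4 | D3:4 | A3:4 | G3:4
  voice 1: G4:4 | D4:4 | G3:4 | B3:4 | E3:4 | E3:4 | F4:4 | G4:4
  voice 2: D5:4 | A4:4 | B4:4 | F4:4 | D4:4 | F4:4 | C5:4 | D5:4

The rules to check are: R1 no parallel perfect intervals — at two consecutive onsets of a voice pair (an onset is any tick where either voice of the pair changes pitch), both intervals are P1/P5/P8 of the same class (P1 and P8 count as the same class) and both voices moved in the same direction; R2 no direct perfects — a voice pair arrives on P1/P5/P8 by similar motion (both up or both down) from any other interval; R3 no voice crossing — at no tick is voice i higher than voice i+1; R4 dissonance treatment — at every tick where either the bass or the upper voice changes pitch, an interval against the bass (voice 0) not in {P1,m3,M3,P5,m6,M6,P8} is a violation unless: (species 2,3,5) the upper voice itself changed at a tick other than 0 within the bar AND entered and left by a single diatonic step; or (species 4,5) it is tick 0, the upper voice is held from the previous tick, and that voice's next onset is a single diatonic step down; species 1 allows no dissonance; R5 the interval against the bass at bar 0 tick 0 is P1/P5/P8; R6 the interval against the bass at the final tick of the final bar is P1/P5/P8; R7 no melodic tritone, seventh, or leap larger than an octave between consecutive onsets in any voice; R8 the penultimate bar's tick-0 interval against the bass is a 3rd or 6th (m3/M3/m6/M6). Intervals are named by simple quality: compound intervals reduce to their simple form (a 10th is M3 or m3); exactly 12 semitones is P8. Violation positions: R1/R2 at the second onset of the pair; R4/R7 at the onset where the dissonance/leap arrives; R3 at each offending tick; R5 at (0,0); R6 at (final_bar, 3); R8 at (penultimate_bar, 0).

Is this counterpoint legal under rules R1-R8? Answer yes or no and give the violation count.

bar 0: v0=G3 v1=G4 v2=D5 (P5)
bar 1: v0=F3 v1=D4 v2=A4 (M3)
bar 2: v0=E3 v1=G3 v2=B4 (P5)
bar 3: v0=D3 v1=B3 v2=F4 (m3)
bar 4: v0=C3 v1=E3 v2=D4 (M2)
bar 5: v0=D3 v1=E3 v2=F4 (m3)
bar 6: v0=A3 v1=F4 v2=C5 (m3)
bar 7: v0=G3 v1=G4 v2=D5 (P5)
  R1 @ bar1.0: G4/D5 P5 -> D4/A4 P5 similar
  R7 @ bar3.0: B4->F4 leap 6st
  R4 @ bar4.0: C3/D4 M2 untreated
  R4 @ bar5.0: D3/E3 M2 untreated
  R2 @ bar6.0: E3/F4 m2 -> F4/C5 P5 similar
  R7 @ bar6.0: E3->F4 leap 13st
  R1 @ bar7.0: F4/C5 P5 -> G4/D5 P5 similar

No (7 violations)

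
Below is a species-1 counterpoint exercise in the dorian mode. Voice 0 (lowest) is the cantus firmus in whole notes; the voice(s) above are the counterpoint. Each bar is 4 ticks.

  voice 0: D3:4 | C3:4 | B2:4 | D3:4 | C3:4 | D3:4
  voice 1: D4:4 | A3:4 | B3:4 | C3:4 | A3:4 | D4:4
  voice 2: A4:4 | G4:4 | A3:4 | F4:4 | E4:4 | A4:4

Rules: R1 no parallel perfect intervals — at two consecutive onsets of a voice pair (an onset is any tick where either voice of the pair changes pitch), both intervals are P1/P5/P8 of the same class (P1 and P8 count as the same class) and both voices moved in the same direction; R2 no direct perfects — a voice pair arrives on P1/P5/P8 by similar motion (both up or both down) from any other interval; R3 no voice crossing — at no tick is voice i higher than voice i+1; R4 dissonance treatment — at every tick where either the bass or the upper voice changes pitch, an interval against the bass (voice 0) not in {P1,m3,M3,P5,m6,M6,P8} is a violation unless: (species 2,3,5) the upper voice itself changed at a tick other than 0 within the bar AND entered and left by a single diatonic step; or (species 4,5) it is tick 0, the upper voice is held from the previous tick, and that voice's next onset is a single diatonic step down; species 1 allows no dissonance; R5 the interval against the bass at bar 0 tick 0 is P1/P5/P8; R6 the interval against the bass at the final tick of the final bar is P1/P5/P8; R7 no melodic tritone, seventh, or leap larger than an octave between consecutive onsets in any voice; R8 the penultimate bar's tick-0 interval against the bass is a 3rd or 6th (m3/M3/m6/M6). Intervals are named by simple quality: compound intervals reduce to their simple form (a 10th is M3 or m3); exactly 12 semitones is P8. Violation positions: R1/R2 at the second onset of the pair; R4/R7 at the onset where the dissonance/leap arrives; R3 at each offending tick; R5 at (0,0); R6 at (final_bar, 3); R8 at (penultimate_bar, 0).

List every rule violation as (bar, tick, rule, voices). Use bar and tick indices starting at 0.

bar 0: v0=D3 v1=D4 v2=A4 downbeat P5
bar 1: v0=C3 v1=A3 v2=G4 downbeat P5
bar 2: v0=B2 v1=B3 v2=A3 downbeat m7
bar 3: v0=D3 v1=C3 v2=F4 downbeat m3
bar 4: v0=C3 v1=A3 v2=E4 downbeat M3
bar 5: v0=D3 v1=D4 v2=A4 downbeat P5
  -> R1 @ bar 1 tick 0 v(0, 2): D3/A4 P5 -> C3/G4 P5 similar
  -> R3 @ bar 2 tick 0 v(1, 2): B3 above A3
  -> R4 @ bar 2 tick 0 v(0, 2): B2/A3 m7 untreated
  -> R7 @ bar 2 tick 0 v(2,): G4->A3 leap 10st
  -> R3 @ bar 2 tick 1 v(1, 2): B3 above A3
  -> R3 @ bar 2 tick 2 v(1, 2): B3 above A3
  -> R3 @ bar 2 tick 3 v(1, 2): B3 above A3
  -> R3 @ bar 3 tick 0 v(0, 1): D3 above C3
  -> R4 @ bar 3 tick 0 v(0, 1): D3/C3 M2 untreated
  -> R7 @ bar 3 tick 0 v(1,): B3->C3 leap 11st
  -> R3 @ bar 3 tick 1 v(0, 1): D3 above C3
  -> R3 @ bar 3 tick 2 v(0, 1): D3 above C3
  -> R3 @ bar 3 tick 3 v(0, 1): D3 above C3
  -> R1 @ bar 5 tick 0 v(1, 2): A3/E4 P5 -> D4/A4 P5 similar
  -> R2 @ bar 5 tick 0 v(0, 1): C3/A3 M6 -> D3/D4 P8 similar
  -> R2 @ bar 5 tick 0 v(0, 2): C3/E4 M3 -> D3/A4 P5 similar

(1, 0, R1, (0, 2))
(2, 0, R3, (1, 2))
(2, 0, R4, (0, 2))
(2, 0, R7, (2,))
(2, 1, R3, (1, 2))
(2, 2, R3, (1, 2))
(2, 3, R3, (1, 2))
(3, 0, R3, (0, 1))
(3, 0, R4, (0, 1))
(3, 0, R7, (1,))
(3, 1, R3, (0, 1))
(3, 2, R3, (0, 1))
(3, 3, R3, (0, 1))
(5, 0, R1, (1, 2))
(5, 0, R2, (0, 1))
(5, 0, R2, (0, 2))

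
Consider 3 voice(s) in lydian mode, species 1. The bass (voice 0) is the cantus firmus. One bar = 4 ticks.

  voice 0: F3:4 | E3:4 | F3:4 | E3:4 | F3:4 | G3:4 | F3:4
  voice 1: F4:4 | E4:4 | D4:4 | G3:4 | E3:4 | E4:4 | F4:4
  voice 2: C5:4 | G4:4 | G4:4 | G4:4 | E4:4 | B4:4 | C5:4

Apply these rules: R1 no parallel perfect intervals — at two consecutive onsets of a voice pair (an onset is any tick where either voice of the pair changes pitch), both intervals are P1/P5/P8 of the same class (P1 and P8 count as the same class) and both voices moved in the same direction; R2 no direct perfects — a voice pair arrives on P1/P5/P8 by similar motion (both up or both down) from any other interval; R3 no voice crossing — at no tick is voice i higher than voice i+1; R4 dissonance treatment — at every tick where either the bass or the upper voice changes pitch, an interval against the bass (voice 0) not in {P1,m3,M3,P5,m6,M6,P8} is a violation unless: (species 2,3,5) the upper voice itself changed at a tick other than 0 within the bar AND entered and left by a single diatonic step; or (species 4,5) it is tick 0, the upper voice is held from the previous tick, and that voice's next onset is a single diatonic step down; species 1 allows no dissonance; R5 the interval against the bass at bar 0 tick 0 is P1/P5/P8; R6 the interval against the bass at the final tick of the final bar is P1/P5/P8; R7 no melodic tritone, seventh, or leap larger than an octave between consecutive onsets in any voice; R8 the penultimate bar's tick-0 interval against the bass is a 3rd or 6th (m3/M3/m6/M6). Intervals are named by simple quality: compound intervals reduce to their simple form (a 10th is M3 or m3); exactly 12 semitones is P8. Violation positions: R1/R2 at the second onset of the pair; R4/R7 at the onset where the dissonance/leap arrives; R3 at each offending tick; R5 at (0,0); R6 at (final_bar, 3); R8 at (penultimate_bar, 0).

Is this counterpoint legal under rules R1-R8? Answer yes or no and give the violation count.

No (11 violations)

bar 0: v0=F3 v1=F4 v2=C5 (P5)
bar 1: v0=E3 v1=E4 v2=G4 (m3)
bar 2: v0=F3 v1=D4 v2=G4 (M2)
bar 3: v0=E3 v1=G3 v2=G4 (m3)
bar 4: v0=F3 v1=E3 v2=E4 (M7)
bar 5: v0=G3 v1=E4 v2=B4 (M3)
bar 6: v0=F3 v1=F4 v2=C5 (P5)
  R1 @ bar1.0: F3/F4 P8 -> E3/E4 P8 similar
  R4 @ bar2.0: F3/G4 M2 untreated
  R1 @ bar4.0: G3/G4 P8 -> E3/E4 P8 similar
  R3 @ bar4.0: F3 above E3
  R4 @ bar4.0: F3/E3 m2 untreated
  R4 @ bar4.0: F3/E4 M7 untreated
  R3 @ bar4.1: F3 above E3
  R3 @ bar4.2: F3 above E3
  R3 @ bar4.3: F3 above E3
  R2 @ bar5.0: E3/E4 P8 -> E4/B4 P5 similar
  R1 @ bar6.0: E4/B4 P5 -> F4/C5 P5 similar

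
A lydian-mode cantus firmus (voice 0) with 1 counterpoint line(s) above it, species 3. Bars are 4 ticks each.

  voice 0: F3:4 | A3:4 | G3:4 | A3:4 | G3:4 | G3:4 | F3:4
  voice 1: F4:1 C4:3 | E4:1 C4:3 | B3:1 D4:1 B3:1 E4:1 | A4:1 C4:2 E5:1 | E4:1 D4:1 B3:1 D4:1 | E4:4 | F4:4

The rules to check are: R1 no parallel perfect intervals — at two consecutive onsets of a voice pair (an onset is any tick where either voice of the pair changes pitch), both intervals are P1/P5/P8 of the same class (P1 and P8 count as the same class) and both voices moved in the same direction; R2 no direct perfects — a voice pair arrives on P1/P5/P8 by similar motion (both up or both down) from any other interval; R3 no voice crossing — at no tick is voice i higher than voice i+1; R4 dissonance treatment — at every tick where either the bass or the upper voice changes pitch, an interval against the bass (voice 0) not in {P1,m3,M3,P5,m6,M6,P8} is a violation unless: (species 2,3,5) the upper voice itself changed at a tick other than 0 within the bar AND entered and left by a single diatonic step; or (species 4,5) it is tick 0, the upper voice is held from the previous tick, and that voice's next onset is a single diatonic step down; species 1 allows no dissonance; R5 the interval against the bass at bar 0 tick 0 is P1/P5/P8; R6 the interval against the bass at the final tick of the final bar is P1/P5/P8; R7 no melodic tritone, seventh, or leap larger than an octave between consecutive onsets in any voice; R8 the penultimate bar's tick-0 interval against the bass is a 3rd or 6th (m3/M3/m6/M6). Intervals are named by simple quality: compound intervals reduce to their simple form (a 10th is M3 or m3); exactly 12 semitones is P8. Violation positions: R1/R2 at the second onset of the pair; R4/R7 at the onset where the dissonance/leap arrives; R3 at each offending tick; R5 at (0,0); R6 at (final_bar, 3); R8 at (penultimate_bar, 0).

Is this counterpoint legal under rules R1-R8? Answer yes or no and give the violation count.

bar 0: v0=F3 v1=F4 (P8)
bar 1: v0=A3 v1=E4 (P5)
bar 2: v0=G3 v1=B3 (M3)
bar 3: v0=A3 v1=A4 (P8)
bar 4: v0=G3 v1=E4 (M6)
bar 5: v0=G3 v1=E4 (M6)
bar 6: v0=F3 v1=F4 (P8)
  R1 @ bar1.0: F3/C4 P5 -> A3/E4 P5 similar
  R2 @ bar3.0: G3/E4 M6 -> A3/A4 P8 similar
  R7 @ bar3.3: C4->E5 leap 16st

No (3 violations)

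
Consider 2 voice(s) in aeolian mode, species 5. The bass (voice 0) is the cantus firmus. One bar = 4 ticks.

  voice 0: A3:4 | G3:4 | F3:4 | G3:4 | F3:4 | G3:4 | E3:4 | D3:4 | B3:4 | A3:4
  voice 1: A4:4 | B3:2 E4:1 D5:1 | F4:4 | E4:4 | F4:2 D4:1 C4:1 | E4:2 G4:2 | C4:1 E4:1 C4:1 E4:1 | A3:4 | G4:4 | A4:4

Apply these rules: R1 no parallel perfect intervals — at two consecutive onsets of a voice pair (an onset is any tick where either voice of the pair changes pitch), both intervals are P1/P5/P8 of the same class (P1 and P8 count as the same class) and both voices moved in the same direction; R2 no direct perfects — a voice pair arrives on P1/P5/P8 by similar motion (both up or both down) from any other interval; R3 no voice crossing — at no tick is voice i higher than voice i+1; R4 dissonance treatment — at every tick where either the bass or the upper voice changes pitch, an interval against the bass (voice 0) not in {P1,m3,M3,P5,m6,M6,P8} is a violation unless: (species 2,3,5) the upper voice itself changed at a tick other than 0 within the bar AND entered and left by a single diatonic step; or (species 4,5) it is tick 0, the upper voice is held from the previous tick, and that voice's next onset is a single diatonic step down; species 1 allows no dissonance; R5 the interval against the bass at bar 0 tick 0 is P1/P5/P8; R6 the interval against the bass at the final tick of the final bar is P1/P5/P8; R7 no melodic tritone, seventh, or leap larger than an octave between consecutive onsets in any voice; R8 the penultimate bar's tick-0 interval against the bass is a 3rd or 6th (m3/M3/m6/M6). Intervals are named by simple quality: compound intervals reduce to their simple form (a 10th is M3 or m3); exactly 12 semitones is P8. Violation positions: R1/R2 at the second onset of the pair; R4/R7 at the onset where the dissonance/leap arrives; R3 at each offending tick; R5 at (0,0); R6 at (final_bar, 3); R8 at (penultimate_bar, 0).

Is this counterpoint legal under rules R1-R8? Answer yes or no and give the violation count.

bar 0: v0=A3 v1=A4 (P8)
bar 1: v0=G3 v1=B3 (M3)
bar 2: v0=F3 v1=F4 (P8)
bar 3: v0=G3 v1=E4 (M6)
bar 4: v0=F3 v1=F4 (P8)
bar 5: v0=G3 v1=E4 (M6)
bar 6: v0=E3 v1=C4 (m6)
bar 7: v0=D3 v1=A3 (P5)
bar 8: v0=B3 v1=G4 (m6)
bar 9: v0=A3 v1=A4 (P8)
  R7 @ bar1.0: A4->B3 leap 10st
  R7 @ bar1.3: E4->D5 leap 10st
  R2 @ bar2.0: G3/D5 P5 -> F3/F4 P8 similar
  R2 @ bar7.0: E3/E4 P8 -> D3/A3 P5 similar
  R7 @ bar8.0: A3->G4 leap 10st

No (5 violations)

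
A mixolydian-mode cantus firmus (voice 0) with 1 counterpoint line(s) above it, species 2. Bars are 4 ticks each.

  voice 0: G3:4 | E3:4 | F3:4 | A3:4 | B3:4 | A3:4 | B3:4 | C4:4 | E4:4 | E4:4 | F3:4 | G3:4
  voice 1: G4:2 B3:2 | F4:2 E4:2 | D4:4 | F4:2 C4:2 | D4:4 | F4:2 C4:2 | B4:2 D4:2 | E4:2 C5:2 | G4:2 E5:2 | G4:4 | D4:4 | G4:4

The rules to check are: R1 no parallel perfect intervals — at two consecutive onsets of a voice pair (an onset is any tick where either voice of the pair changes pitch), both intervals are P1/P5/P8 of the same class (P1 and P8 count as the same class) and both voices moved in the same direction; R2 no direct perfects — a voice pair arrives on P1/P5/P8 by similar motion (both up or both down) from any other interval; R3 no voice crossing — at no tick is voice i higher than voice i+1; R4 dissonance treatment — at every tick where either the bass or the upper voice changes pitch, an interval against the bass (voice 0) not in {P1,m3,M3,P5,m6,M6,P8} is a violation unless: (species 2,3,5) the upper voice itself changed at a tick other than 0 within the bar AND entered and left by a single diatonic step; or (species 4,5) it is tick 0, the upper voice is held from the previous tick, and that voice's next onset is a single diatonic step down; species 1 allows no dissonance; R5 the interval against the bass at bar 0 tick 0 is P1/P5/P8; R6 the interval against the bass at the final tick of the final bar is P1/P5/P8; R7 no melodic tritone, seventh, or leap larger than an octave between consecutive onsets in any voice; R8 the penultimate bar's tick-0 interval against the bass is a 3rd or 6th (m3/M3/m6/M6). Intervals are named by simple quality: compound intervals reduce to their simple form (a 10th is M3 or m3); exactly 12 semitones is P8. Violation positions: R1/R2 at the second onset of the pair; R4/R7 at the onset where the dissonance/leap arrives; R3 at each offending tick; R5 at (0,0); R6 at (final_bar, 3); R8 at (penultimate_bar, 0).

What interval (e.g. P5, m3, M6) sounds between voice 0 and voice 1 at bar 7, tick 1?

M3

voice 0=C4 voice 1=E4 -> M3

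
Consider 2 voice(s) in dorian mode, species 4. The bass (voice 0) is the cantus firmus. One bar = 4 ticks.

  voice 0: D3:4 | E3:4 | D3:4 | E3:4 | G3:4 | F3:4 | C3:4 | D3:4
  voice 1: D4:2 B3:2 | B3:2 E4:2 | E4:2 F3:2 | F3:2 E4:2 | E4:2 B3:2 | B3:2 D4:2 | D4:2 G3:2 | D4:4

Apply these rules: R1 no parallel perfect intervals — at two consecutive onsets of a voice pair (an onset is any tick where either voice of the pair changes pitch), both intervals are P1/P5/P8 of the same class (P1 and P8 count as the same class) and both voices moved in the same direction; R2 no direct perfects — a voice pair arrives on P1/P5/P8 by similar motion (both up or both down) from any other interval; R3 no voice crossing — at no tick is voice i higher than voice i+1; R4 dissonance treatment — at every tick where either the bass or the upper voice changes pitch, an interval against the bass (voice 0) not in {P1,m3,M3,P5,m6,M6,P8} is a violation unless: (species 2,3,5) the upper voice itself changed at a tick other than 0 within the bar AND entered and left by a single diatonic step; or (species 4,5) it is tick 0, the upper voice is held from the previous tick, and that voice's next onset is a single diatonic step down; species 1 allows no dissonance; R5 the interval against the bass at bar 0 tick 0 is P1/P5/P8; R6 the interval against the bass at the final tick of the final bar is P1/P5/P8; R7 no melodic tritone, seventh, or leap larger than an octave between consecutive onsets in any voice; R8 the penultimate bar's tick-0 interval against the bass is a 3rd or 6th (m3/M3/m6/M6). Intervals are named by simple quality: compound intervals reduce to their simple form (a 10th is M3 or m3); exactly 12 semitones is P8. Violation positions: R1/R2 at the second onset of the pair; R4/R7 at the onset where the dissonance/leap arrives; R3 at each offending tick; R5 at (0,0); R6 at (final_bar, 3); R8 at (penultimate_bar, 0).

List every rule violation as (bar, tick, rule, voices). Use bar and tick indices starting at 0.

bar 0: v0=D3 v1=D4 downbeat P8
bar 1: v0=E3 v1=B3 downbeat P5
bar 2: v0=D3 v1=E4 downbeat M2
bar 3: v0=E3 v1=F3 downbeat m2
bar 4: v0=G3 v1=E4 downbeat M6
bar 5: v0=F3 v1=B3 downbeat TT
bar 6: v0=C3 v1=D4 downbeat M2
bar 7: v0=D3 v1=D4 downbeat P8
  -> R4 @ bar 2 tick 0 v(0, 1): D3/E4 M2 untreated
  -> R7 @ bar 2 tick 2 v(1,): E4->F3 leap 11st
  -> R4 @ bar 3 tick 0 v(0, 1): E3/F3 m2 untreated
  -> R7 @ bar 3 tick 2 v(1,): F3->E4 leap 11st
  -> R4 @ bar 5 tick 0 v(0, 1): F3/B3 TT untreated
  -> R4 @ bar 6 tick 0 v(0, 1): C3/D4 M2 untreated
  -> R8 @ bar 6 tick 0 v(0, 1): penult M2 not 3rd/6th
  -> R2 @ bar 7 tick 0 v(0, 1): C3/G3 P5 -> D3/D4 P8 similar

(2, 0, R4, (0, 1))
(2, 2, R7, (1,))
(3, 0, R4, (0, 1))
(3, 2, R7, (1,))
(5, 0, R4, (0, 1))
(6, 0, R4, (0, 1))
(6, 0, R8, (0, 1))
(7, 0, R2, (0, 1))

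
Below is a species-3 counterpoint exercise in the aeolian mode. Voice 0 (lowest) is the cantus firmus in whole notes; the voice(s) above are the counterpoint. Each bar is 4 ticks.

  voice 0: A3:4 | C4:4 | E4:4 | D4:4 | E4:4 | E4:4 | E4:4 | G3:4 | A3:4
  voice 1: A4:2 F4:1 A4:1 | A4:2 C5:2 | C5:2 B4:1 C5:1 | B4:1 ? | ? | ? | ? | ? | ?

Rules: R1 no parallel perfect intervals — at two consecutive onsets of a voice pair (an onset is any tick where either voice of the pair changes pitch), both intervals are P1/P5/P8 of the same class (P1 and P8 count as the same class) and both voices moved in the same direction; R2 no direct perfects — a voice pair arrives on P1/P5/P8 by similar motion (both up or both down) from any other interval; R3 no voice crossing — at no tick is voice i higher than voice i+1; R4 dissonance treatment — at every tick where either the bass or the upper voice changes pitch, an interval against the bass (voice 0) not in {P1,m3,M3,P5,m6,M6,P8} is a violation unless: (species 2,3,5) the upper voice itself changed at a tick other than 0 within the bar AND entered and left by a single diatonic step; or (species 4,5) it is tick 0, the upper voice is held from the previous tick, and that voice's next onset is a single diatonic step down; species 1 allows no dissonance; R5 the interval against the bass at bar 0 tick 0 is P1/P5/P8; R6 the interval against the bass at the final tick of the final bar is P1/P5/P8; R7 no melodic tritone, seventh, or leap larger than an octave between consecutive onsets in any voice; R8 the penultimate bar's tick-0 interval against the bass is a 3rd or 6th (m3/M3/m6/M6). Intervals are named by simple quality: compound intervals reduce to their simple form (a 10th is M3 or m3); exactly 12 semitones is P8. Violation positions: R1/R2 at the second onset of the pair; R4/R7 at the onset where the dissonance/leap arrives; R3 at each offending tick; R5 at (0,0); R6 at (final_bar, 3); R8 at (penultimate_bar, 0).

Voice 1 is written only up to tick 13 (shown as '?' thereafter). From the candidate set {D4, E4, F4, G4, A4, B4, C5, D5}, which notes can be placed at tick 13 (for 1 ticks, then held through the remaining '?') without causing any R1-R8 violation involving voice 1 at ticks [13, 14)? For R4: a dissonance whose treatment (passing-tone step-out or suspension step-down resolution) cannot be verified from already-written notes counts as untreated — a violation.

D4: legal
E4: violates R4
F4: violates R7
G4: violates R4
A4: legal
B4: legal
C5: violates R4
D5: legal

{A4, B4, D4, D5}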